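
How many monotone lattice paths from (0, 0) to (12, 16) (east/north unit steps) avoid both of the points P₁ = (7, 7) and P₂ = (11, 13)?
Number of paths = 16449195

Inclusion–exclusion. Total paths: C(28, 12) = 30421755. Through P₁: C(14, 7)·C(14, 5) = 6870864. Through P₂: C(24, 11)·C(4, 1) = 9984576. Since P₁ is strictly southwest of P₂, a monotone path through both must visit P₁ then P₂; paths through both = C(14, 7)·C(10, 4)·C(4, 1) = 2882880. Avoid both = 30421755 − 6870864 − 9984576 + 2882880 = 16449195.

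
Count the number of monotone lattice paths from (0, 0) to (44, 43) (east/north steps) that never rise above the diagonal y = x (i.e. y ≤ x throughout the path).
Number of paths = 583300119592996693088040

By the reflection principle (André's argument), the number of monotone paths to (44, 43) with n ≤ m that never go above y = x is C(87, 44) − C(87, 45) = 13124252690842425594480900 − 12540952571249428901392860 = 583300119592996693088040.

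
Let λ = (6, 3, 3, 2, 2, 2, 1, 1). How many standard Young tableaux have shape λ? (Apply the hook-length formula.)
# SYT of shape (6, 3, 3, 2, 2, 2, 1, 1) = 83566560

Hook-length formula: f^λ = n! / Π hook(c), product over all cells c of the Young diagram. For λ = (6, 3, 3, 2, 2, 2, 1, 1), n = 20 boxes. Hook lengths by row (left-to-right, top-to-bottom): [13, 10, 6, 3, 2, 1]; [9, 6, 2]; [8, 5, 1]; [6, 3]; [5, 2]; [4, 1]; [2]; [1]. Product of hooks = 29113344000. So f^λ = 20! / 29113344000 = 2432902008176640000 / 29113344000 = 83566560.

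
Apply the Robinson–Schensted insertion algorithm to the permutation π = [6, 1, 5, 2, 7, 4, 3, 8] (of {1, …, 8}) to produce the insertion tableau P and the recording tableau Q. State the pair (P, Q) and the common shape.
P = [1, 2, 3, 8] / [4, 7] / [5] / [6];  Q = [1, 3, 5, 8] / [2, 6] / [4] / [7];  common shape = (4, 2, 1, 1)

Row-insert the values π_1, π_2, … into P one at a time, bumping the leftmost entry strictly greater than the inserted value down to the next row. The recording tableau Q records, in position (i, j), the step at which that cell was added to P.
  Insert 6 (step 1): P = [6];  Q = [1]
  Insert 1 (step 2): P = [1] / [6];  Q = [1] / [2]
  Insert 5 (step 3): P = [1, 5] / [6];  Q = [1, 3] / [2]
  Insert 2 (step 4): P = [1, 2] / [5] / [6];  Q = [1, 3] / [2] / [4]
  Insert 7 (step 5): P = [1, 2, 7] / [5] / [6];  Q = [1, 3, 5] / [2] / [4]
  Insert 4 (step 6): P = [1, 2, 4] / [5, 7] / [6];  Q = [1, 3, 5] / [2, 6] / [4]
  Insert 3 (step 7): P = [1, 2, 3] / [4, 7] / [5] / [6];  Q = [1, 3, 5] / [2, 6] / [4] / [7]
  Insert 8 (step 8): P = [1, 2, 3, 8] / [4, 7] / [5] / [6];  Q = [1, 3, 5, 8] / [2, 6] / [4] / [7]
Final shape: (4, 2, 1, 1).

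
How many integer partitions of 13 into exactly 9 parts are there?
p(13, 9 parts) = 5

Partitions of n into exactly k parts ↔ partitions of n − k into at most k parts (subtract 1 from each part). For n = 13, k = 9, the partitions are: 5+1+1+1+1+1+1+1+1, 4+2+1+1+1+1+1+1+1, 3+3+1+1+1+1+1+1+1, 3+2+2+1+1+1+1+1+1, 2+2+2+2+1+1+1+1+1. Count = 5.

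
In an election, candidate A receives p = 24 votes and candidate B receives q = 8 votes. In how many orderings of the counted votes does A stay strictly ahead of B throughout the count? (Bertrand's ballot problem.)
Strict-lead orderings = 5259150

Total orderings of the 32 votes with 24 for A: C(32, 24) = 10518300. By the Bertrand ballot formula (Cycle Lemma / reflection principle), the number of orderings in which A is strictly ahead of B throughout is (p − q)/(p + q) · C(p + q, p) = (24 − 8)/(24 + 8) · 10518300 = 5259150.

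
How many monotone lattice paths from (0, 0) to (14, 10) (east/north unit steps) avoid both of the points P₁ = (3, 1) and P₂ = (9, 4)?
Number of paths = 1114318

Inclusion–exclusion. Total paths: C(24, 14) = 1961256. Through P₁: C(4, 3)·C(20, 11) = 671840. Through P₂: C(13, 9)·C(11, 5) = 330330. Since P₁ is strictly southwest of P₂, a monotone path through both must visit P₁ then P₂; paths through both = C(4, 3)·C(9, 6)·C(11, 5) = 155232. Avoid both = 1961256 − 671840 − 330330 + 155232 = 1114318.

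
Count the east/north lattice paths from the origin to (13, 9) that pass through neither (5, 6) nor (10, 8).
Number of paths = 284966

Inclusion–exclusion. Total paths: C(22, 13) = 497420. Through P₁: C(11, 5)·C(11, 8) = 76230. Through P₂: C(18, 10)·C(4, 3) = 175032. Since P₁ is strictly southwest of P₂, a monotone path through both must visit P₁ then P₂; paths through both = C(11, 5)·C(7, 5)·C(4, 3) = 38808. Avoid both = 497420 − 76230 − 175032 + 38808 = 284966.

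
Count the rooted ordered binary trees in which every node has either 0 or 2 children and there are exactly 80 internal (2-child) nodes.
C_80 = 1136359577947336271931632877004667456667613940

These full binary trees are counted by the Catalan number C_n = (1/(n + 1)) · C(2n, n). For n = 80: C_80 = (1/81) · C(160, 80) = 92045125813734238026462263037378063990076729140/81 = 1136359577947336271931632877004667456667613940.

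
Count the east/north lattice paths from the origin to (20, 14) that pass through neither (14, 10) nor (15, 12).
Number of paths = 738609948

Inclusion–exclusion. Total paths: C(34, 20) = 1391975640. Through P₁: C(24, 14)·C(10, 6) = 411863760. Through P₂: C(27, 15)·C(7, 5) = 365061060. Since P₁ is strictly southwest of P₂, a monotone path through both must visit P₁ then P₂; paths through both = C(24, 14)·C(3, 1)·C(7, 5) = 123559128. Avoid both = 1391975640 − 411863760 − 365061060 + 123559128 = 738609948.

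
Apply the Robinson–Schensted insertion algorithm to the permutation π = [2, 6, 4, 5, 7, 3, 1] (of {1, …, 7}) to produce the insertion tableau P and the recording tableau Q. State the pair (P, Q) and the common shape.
P = [1, 3, 5, 7] / [2] / [4] / [6];  Q = [1, 2, 4, 5] / [3] / [6] / [7];  common shape = (4, 1, 1, 1)

Row-insert the values π_1, π_2, … into P one at a time, bumping the leftmost entry strictly greater than the inserted value down to the next row. The recording tableau Q records, in position (i, j), the step at which that cell was added to P.
  Insert 2 (step 1): P = [2];  Q = [1]
  Insert 6 (step 2): P = [2, 6];  Q = [1, 2]
  Insert 4 (step 3): P = [2, 4] / [6];  Q = [1, 2] / [3]
  Insert 5 (step 4): P = [2, 4, 5] / [6];  Q = [1, 2, 4] / [3]
  Insert 7 (step 5): P = [2, 4, 5, 7] / [6];  Q = [1, 2, 4, 5] / [3]
  Insert 3 (step 6): P = [2, 3, 5, 7] / [4] / [6];  Q = [1, 2, 4, 5] / [3] / [6]
  Insert 1 (step 7): P = [1, 3, 5, 7] / [2] / [4] / [6];  Q = [1, 2, 4, 5] / [3] / [6] / [7]
Final shape: (4, 1, 1, 1).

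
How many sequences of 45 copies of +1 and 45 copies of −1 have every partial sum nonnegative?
C_45 = 2257117854077248073253720

These ballot sequences are counted by the Catalan number C_n = (1/(n + 1)) · C(2n, n). For n = 45: C_45 = (1/46) · C(90, 45) = 103827421287553411369671120/46 = 2257117854077248073253720.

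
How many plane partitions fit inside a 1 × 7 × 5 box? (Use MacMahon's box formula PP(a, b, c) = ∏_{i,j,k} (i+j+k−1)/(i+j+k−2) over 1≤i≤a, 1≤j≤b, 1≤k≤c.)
PP(1, 7, 5) = 792

Evaluate the triple product over i = 1..1, j = 1..7, k = 1..5. The factors are (2/1) · (3/2) · (4/3) · (5/4) · (6/5) · (3/2) · (4/3) · (5/4) · … (35 factors total). The numerators and denominators telescope so the product is an integer; carrying out the multiplication exactly gives PP(1, 7, 5) = 792.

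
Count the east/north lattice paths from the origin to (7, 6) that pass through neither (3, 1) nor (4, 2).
Number of paths = 967

Inclusion–exclusion. Total paths: C(13, 7) = 1716. Through P₁: C(4, 3)·C(9, 4) = 504. Through P₂: C(6, 4)·C(7, 3) = 525. Since P₁ is strictly southwest of P₂, a monotone path through both must visit P₁ then P₂; paths through both = C(4, 3)·C(2, 1)·C(7, 3) = 280. Avoid both = 1716 − 504 − 525 + 280 = 967.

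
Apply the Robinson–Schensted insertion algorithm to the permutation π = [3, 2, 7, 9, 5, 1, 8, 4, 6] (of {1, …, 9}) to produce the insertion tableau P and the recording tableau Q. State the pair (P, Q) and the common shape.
P = [1, 4, 6] / [2, 5, 8] / [3, 7, 9];  Q = [1, 3, 4] / [2, 5, 7] / [6, 8, 9];  common shape = (3, 3, 3)

Row-insert the values π_1, π_2, … into P one at a time, bumping the leftmost entry strictly greater than the inserted value down to the next row. The recording tableau Q records, in position (i, j), the step at which that cell was added to P.
  Insert 3 (step 1): P = [3];  Q = [1]
  Insert 2 (step 2): P = [2] / [3];  Q = [1] / [2]
  Insert 7 (step 3): P = [2, 7] / [3];  Q = [1, 3] / [2]
  Insert 9 (step 4): P = [2, 7, 9] / [3];  Q = [1, 3, 4] / [2]
  Insert 5 (step 5): P = [2, 5, 9] / [3, 7];  Q = [1, 3, 4] / [2, 5]
  Insert 1 (step 6): P = [1, 5, 9] / [2, 7] / [3];  Q = [1, 3, 4] / [2, 5] / [6]
  Insert 8 (step 7): P = [1, 5, 8] / [2, 7, 9] / [3];  Q = [1, 3, 4] / [2, 5, 7] / [6]
  Insert 4 (step 8): P = [1, 4, 8] / [2, 5, 9] / [3, 7];  Q = [1, 3, 4] / [2, 5, 7] / [6, 8]
  Insert 6 (step 9): P = [1, 4, 6] / [2, 5, 8] / [3, 7, 9];  Q = [1, 3, 4] / [2, 5, 7] / [6, 8, 9]
Final shape: (3, 3, 3).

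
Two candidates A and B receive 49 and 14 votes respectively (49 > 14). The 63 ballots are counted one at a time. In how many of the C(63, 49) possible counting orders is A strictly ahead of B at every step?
Strict-lead orderings = 20770703107125

Total orderings of the 63 votes with 49 for A: C(63, 49) = 37387265592825. By the Bertrand ballot formula (Cycle Lemma / reflection principle), the number of orderings in which A is strictly ahead of B throughout is (p − q)/(p + q) · C(p + q, p) = (49 − 14)/(49 + 14) · 37387265592825 = 20770703107125.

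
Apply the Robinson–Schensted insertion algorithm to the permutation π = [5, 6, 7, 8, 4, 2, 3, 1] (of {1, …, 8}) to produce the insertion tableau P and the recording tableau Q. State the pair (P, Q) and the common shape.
P = [1, 3, 7, 8] / [2, 6] / [4] / [5];  Q = [1, 2, 3, 4] / [5, 7] / [6] / [8];  common shape = (4, 2, 1, 1)

Row-insert the values π_1, π_2, … into P one at a time, bumping the leftmost entry strictly greater than the inserted value down to the next row. The recording tableau Q records, in position (i, j), the step at which that cell was added to P.
  Insert 5 (step 1): P = [5];  Q = [1]
  Insert 6 (step 2): P = [5, 6];  Q = [1, 2]
  Insert 7 (step 3): P = [5, 6, 7];  Q = [1, 2, 3]
  Insert 8 (step 4): P = [5, 6, 7, 8];  Q = [1, 2, 3, 4]
  Insert 4 (step 5): P = [4, 6, 7, 8] / [5];  Q = [1, 2, 3, 4] / [5]
  Insert 2 (step 6): P = [2, 6, 7, 8] / [4] / [5];  Q = [1, 2, 3, 4] / [5] / [6]
  Insert 3 (step 7): P = [2, 3, 7, 8] / [4, 6] / [5];  Q = [1, 2, 3, 4] / [5, 7] / [6]
  Insert 1 (step 8): P = [1, 3, 7, 8] / [2, 6] / [4] / [5];  Q = [1, 2, 3, 4] / [5, 7] / [6] / [8]
Final shape: (4, 2, 1, 1).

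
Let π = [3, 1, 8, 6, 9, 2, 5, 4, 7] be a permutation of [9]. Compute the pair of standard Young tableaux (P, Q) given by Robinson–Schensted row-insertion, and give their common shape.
P = [1, 2, 4, 7] / [3, 5, 9] / [6] / [8];  Q = [1, 3, 5, 9] / [2, 4, 7] / [6] / [8];  common shape = (4, 3, 1, 1)

Row-insert the values π_1, π_2, … into P one at a time, bumping the leftmost entry strictly greater than the inserted value down to the next row. The recording tableau Q records, in position (i, j), the step at which that cell was added to P.
  Insert 3 (step 1): P = [3];  Q = [1]
  Insert 1 (step 2): P = [1] / [3];  Q = [1] / [2]
  Insert 8 (step 3): P = [1, 8] / [3];  Q = [1, 3] / [2]
  Insert 6 (step 4): P = [1, 6] / [3, 8];  Q = [1, 3] / [2, 4]
  Insert 9 (step 5): P = [1, 6, 9] / [3, 8];  Q = [1, 3, 5] / [2, 4]
  Insert 2 (step 6): P = [1, 2, 9] / [3, 6] / [8];  Q = [1, 3, 5] / [2, 4] / [6]
  Insert 5 (step 7): P = [1, 2, 5] / [3, 6, 9] / [8];  Q = [1, 3, 5] / [2, 4, 7] / [6]
  Insert 4 (step 8): P = [1, 2, 4] / [3, 5, 9] / [6] / [8];  Q = [1, 3, 5] / [2, 4, 7] / [6] / [8]
  Insert 7 (step 9): P = [1, 2, 4, 7] / [3, 5, 9] / [6] / [8];  Q = [1, 3, 5, 9] / [2, 4, 7] / [6] / [8]
Final shape: (4, 3, 1, 1).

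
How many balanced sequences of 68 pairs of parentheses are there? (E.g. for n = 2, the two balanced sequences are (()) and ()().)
C_68 = 86218923998960285726185640663701108500

These balanced parentheses are counted by the Catalan number C_n = (1/(n + 1)) · C(2n, n). For n = 68: C_68 = (1/69) · C(136, 68) = 5949105755928259715106809205795376486500/69 = 86218923998960285726185640663701108500.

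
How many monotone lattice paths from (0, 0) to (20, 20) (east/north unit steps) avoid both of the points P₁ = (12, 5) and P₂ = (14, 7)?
Number of paths = 132664913724

Inclusion–exclusion. Total paths: C(40, 20) = 137846528820. Through P₁: C(17, 12)·C(23, 8) = 3034063032. Through P₂: C(21, 14)·C(19, 6) = 3154908960. Since P₁ is strictly southwest of P₂, a monotone path through both must visit P₁ then P₂; paths through both = C(17, 12)·C(4, 2)·C(19, 6) = 1007356896. Avoid both = 137846528820 − 3034063032 − 3154908960 + 1007356896 = 132664913724.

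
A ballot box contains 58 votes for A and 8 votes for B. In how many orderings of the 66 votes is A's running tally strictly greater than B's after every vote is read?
Strict-lead orderings = 4351191000

Total orderings of the 66 votes with 58 for A: C(66, 58) = 5743572120. By the Bertrand ballot formula (Cycle Lemma / reflection principle), the number of orderings in which A is strictly ahead of B throughout is (p − q)/(p + q) · C(p + q, p) = (58 − 8)/(58 + 8) · 5743572120 = 4351191000.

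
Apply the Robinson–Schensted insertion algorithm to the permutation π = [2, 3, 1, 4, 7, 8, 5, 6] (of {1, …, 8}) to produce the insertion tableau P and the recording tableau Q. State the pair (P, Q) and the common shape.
P = [1, 3, 4, 5, 6] / [2, 7, 8];  Q = [1, 2, 4, 5, 6] / [3, 7, 8];  common shape = (5, 3)

Row-insert the values π_1, π_2, … into P one at a time, bumping the leftmost entry strictly greater than the inserted value down to the next row. The recording tableau Q records, in position (i, j), the step at which that cell was added to P.
  Insert 2 (step 1): P = [2];  Q = [1]
  Insert 3 (step 2): P = [2, 3];  Q = [1, 2]
  Insert 1 (step 3): P = [1, 3] / [2];  Q = [1, 2] / [3]
  Insert 4 (step 4): P = [1, 3, 4] / [2];  Q = [1, 2, 4] / [3]
  Insert 7 (step 5): P = [1, 3, 4, 7] / [2];  Q = [1, 2, 4, 5] / [3]
  Insert 8 (step 6): P = [1, 3, 4, 7, 8] / [2];  Q = [1, 2, 4, 5, 6] / [3]
  Insert 5 (step 7): P = [1, 3, 4, 5, 8] / [2, 7];  Q = [1, 2, 4, 5, 6] / [3, 7]
  Insert 6 (step 8): P = [1, 3, 4, 5, 6] / [2, 7, 8];  Q = [1, 2, 4, 5, 6] / [3, 7, 8]
Final shape: (5, 3).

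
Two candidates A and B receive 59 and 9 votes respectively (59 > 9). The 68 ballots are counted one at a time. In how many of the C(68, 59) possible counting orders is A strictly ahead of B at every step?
Strict-lead orderings = 36235342000

Total orderings of the 68 votes with 59 for A: C(68, 59) = 49280065120. By the Bertrand ballot formula (Cycle Lemma / reflection principle), the number of orderings in which A is strictly ahead of B throughout is (p − q)/(p + q) · C(p + q, p) = (59 − 9)/(59 + 9) · 49280065120 = 36235342000.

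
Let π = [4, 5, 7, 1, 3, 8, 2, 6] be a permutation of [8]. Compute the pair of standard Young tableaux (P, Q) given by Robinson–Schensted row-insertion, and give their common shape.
P = [1, 2, 6, 8] / [3, 5, 7] / [4];  Q = [1, 2, 3, 6] / [4, 5, 8] / [7];  common shape = (4, 3, 1)

Row-insert the values π_1, π_2, … into P one at a time, bumping the leftmost entry strictly greater than the inserted value down to the next row. The recording tableau Q records, in position (i, j), the step at which that cell was added to P.
  Insert 4 (step 1): P = [4];  Q = [1]
  Insert 5 (step 2): P = [4, 5];  Q = [1, 2]
  Insert 7 (step 3): P = [4, 5, 7];  Q = [1, 2, 3]
  Insert 1 (step 4): P = [1, 5, 7] / [4];  Q = [1, 2, 3] / [4]
  Insert 3 (step 5): P = [1, 3, 7] / [4, 5];  Q = [1, 2, 3] / [4, 5]
  Insert 8 (step 6): P = [1, 3, 7, 8] / [4, 5];  Q = [1, 2, 3, 6] / [4, 5]
  Insert 2 (step 7): P = [1, 2, 7, 8] / [3, 5] / [4];  Q = [1, 2, 3, 6] / [4, 5] / [7]
  Insert 6 (step 8): P = [1, 2, 6, 8] / [3, 5, 7] / [4];  Q = [1, 2, 3, 6] / [4, 5, 8] / [7]
Final shape: (4, 3, 1).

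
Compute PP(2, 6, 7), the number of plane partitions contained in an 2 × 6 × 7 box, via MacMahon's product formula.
PP(2, 6, 7) = 736164

Evaluate the triple product over i = 1..2, j = 1..6, k = 1..7. The factors are (2/1) · (3/2) · (4/3) · (5/4) · (6/5) · (7/6) · (8/7) · (3/2) · … (84 factors total). The numerators and denominators telescope so the product is an integer; carrying out the multiplication exactly gives PP(2, 6, 7) = 736164.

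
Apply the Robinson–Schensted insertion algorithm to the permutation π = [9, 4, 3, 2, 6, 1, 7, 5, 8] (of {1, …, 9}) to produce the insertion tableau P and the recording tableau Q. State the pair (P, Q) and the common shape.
P = [1, 5, 7, 8] / [2, 6] / [3] / [4] / [9];  Q = [1, 5, 7, 9] / [2, 8] / [3] / [4] / [6];  common shape = (4, 2, 1, 1, 1)

Row-insert the values π_1, π_2, … into P one at a time, bumping the leftmost entry strictly greater than the inserted value down to the next row. The recording tableau Q records, in position (i, j), the step at which that cell was added to P.
  Insert 9 (step 1): P = [9];  Q = [1]
  Insert 4 (step 2): P = [4] / [9];  Q = [1] / [2]
  Insert 3 (step 3): P = [3] / [4] / [9];  Q = [1] / [2] / [3]
  Insert 2 (step 4): P = [2] / [3] / [4] / [9];  Q = [1] / [2] / [3] / [4]
  Insert 6 (step 5): P = [2, 6] / [3] / [4] / [9];  Q = [1, 5] / [2] / [3] / [4]
  Insert 1 (step 6): P = [1, 6] / [2] / [3] / [4] / [9];  Q = [1, 5] / [2] / [3] / [4] / [6]
  Insert 7 (step 7): P = [1, 6, 7] / [2] / [3] / [4] / [9];  Q = [1, 5, 7] / [2] / [3] / [4] / [6]
  Insert 5 (step 8): P = [1, 5, 7] / [2, 6] / [3] / [4] / [9];  Q = [1, 5, 7] / [2, 8] / [3] / [4] / [6]
  Insert 8 (step 9): P = [1, 5, 7, 8] / [2, 6] / [3] / [4] / [9];  Q = [1, 5, 7, 9] / [2, 8] / [3] / [4] / [6]
Final shape: (4, 2, 1, 1, 1).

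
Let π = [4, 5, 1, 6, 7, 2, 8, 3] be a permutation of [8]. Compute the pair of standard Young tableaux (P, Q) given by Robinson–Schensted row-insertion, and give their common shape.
P = [1, 2, 3, 7, 8] / [4, 5, 6];  Q = [1, 2, 4, 5, 7] / [3, 6, 8];  common shape = (5, 3)

Row-insert the values π_1, π_2, … into P one at a time, bumping the leftmost entry strictly greater than the inserted value down to the next row. The recording tableau Q records, in position (i, j), the step at which that cell was added to P.
  Insert 4 (step 1): P = [4];  Q = [1]
  Insert 5 (step 2): P = [4, 5];  Q = [1, 2]
  Insert 1 (step 3): P = [1, 5] / [4];  Q = [1, 2] / [3]
  Insert 6 (step 4): P = [1, 5, 6] / [4];  Q = [1, 2, 4] / [3]
  Insert 7 (step 5): P = [1, 5, 6, 7] / [4];  Q = [1, 2, 4, 5] / [3]
  Insert 2 (step 6): P = [1, 2, 6, 7] / [4, 5];  Q = [1, 2, 4, 5] / [3, 6]
  Insert 8 (step 7): P = [1, 2, 6, 7, 8] / [4, 5];  Q = [1, 2, 4, 5, 7] / [3, 6]
  Insert 3 (step 8): P = [1, 2, 3, 7, 8] / [4, 5, 6];  Q = [1, 2, 4, 5, 7] / [3, 6, 8]
Final shape: (5, 3).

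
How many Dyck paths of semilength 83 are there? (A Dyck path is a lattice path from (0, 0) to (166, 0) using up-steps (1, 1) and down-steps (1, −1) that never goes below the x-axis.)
C_83 = 68854441132780194707888052034668647142985206100

These Dyck paths are counted by the Catalan number C_n = (1/(n + 1)) · C(2n, n). For n = 83: C_83 = (1/84) · C(166, 83) = 5783773055153536355462596370912166360010757312400/84 = 68854441132780194707888052034668647142985206100.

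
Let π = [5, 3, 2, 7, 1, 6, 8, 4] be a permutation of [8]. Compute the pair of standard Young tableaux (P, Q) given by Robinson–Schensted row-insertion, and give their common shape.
P = [1, 4, 8] / [2, 6] / [3, 7] / [5];  Q = [1, 4, 7] / [2, 6] / [3, 8] / [5];  common shape = (3, 2, 2, 1)

Row-insert the values π_1, π_2, … into P one at a time, bumping the leftmost entry strictly greater than the inserted value down to the next row. The recording tableau Q records, in position (i, j), the step at which that cell was added to P.
  Insert 5 (step 1): P = [5];  Q = [1]
  Insert 3 (step 2): P = [3] / [5];  Q = [1] / [2]
  Insert 2 (step 3): P = [2] / [3] / [5];  Q = [1] / [2] / [3]
  Insert 7 (step 4): P = [2, 7] / [3] / [5];  Q = [1, 4] / [2] / [3]
  Insert 1 (step 5): P = [1, 7] / [2] / [3] / [5];  Q = [1, 4] / [2] / [3] / [5]
  Insert 6 (step 6): P = [1, 6] / [2, 7] / [3] / [5];  Q = [1, 4] / [2, 6] / [3] / [5]
  Insert 8 (step 7): P = [1, 6, 8] / [2, 7] / [3] / [5];  Q = [1, 4, 7] / [2, 6] / [3] / [5]
  Insert 4 (step 8): P = [1, 4, 8] / [2, 6] / [3, 7] / [5];  Q = [1, 4, 7] / [2, 6] / [3, 8] / [5]
Final shape: (3, 2, 2, 1).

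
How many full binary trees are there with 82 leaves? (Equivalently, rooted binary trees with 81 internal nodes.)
C_81 = 4462290049988320482463241297506133183499654740

These full binary trees are counted by the Catalan number C_n = (1/(n + 1)) · C(2n, n). For n = 81: C_81 = (1/82) · C(162, 81) = 365907784099042279561985786395502921046971688680/82 = 4462290049988320482463241297506133183499654740.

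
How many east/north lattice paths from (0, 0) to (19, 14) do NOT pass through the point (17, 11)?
Number of paths = 604067400

Total paths from (0, 0) to (19, 14): C(33, 19) = 818809200. Paths through (17, 11): (paths (0, 0) → (17, 11)) × (paths (17, 11) → (19, 14)) = C(28, 17) · C(5, 2) = 21474180 · 10 = 214741800. Avoidance count = 818809200 − 214741800 = 604067400.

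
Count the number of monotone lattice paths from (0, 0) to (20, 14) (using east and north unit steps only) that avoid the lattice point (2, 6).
Number of paths = 1348231940

Total paths from (0, 0) to (20, 14): C(34, 20) = 1391975640. Paths through (2, 6): (paths (0, 0) → (2, 6)) × (paths (2, 6) → (20, 14)) = C(8, 2) · C(26, 18) = 28 · 1562275 = 43743700. Avoidance count = 1391975640 − 43743700 = 1348231940.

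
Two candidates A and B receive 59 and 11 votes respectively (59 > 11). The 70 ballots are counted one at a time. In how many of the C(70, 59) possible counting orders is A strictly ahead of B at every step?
Strict-lead orderings = 1483777960704

Total orderings of the 70 votes with 59 for A: C(70, 59) = 2163842859360. By the Bertrand ballot formula (Cycle Lemma / reflection principle), the number of orderings in which A is strictly ahead of B throughout is (p − q)/(p + q) · C(p + q, p) = (59 − 11)/(59 + 11) · 2163842859360 = 1483777960704.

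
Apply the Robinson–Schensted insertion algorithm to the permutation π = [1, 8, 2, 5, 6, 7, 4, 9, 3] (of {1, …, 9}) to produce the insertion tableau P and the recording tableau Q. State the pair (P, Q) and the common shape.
P = [1, 2, 3, 6, 7, 9] / [4] / [5] / [8];  Q = [1, 2, 4, 5, 6, 8] / [3] / [7] / [9];  common shape = (6, 1, 1, 1)

Row-insert the values π_1, π_2, … into P one at a time, bumping the leftmost entry strictly greater than the inserted value down to the next row. The recording tableau Q records, in position (i, j), the step at which that cell was added to P.
  Insert 1 (step 1): P = [1];  Q = [1]
  Insert 8 (step 2): P = [1, 8];  Q = [1, 2]
  Insert 2 (step 3): P = [1, 2] / [8];  Q = [1, 2] / [3]
  Insert 5 (step 4): P = [1, 2, 5] / [8];  Q = [1, 2, 4] / [3]
  Insert 6 (step 5): P = [1, 2, 5, 6] / [8];  Q = [1, 2, 4, 5] / [3]
  Insert 7 (step 6): P = [1, 2, 5, 6, 7] / [8];  Q = [1, 2, 4, 5, 6] / [3]
  Insert 4 (step 7): P = [1, 2, 4, 6, 7] / [5] / [8];  Q = [1, 2, 4, 5, 6] / [3] / [7]
  Insert 9 (step 8): P = [1, 2, 4, 6, 7, 9] / [5] / [8];  Q = [1, 2, 4, 5, 6, 8] / [3] / [7]
  Insert 3 (step 9): P = [1, 2, 3, 6, 7, 9] / [4] / [5] / [8];  Q = [1, 2, 4, 5, 6, 8] / [3] / [7] / [9]
Final shape: (6, 1, 1, 1).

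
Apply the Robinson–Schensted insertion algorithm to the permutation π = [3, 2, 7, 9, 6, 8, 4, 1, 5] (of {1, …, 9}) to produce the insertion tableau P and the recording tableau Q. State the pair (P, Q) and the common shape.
P = [1, 4, 5] / [2, 6, 8] / [3, 9] / [7];  Q = [1, 3, 4] / [2, 5, 6] / [7, 9] / [8];  common shape = (3, 3, 2, 1)

Row-insert the values π_1, π_2, … into P one at a time, bumping the leftmost entry strictly greater than the inserted value down to the next row. The recording tableau Q records, in position (i, j), the step at which that cell was added to P.
  Insert 3 (step 1): P = [3];  Q = [1]
  Insert 2 (step 2): P = [2] / [3];  Q = [1] / [2]
  Insert 7 (step 3): P = [2, 7] / [3];  Q = [1, 3] / [2]
  Insert 9 (step 4): P = [2, 7, 9] / [3];  Q = [1, 3, 4] / [2]
  Insert 6 (step 5): P = [2, 6, 9] / [3, 7];  Q = [1, 3, 4] / [2, 5]
  Insert 8 (step 6): P = [2, 6, 8] / [3, 7, 9];  Q = [1, 3, 4] / [2, 5, 6]
  Insert 4 (step 7): P = [2, 4, 8] / [3, 6, 9] / [7];  Q = [1, 3, 4] / [2, 5, 6] / [7]
  Insert 1 (step 8): P = [1, 4, 8] / [2, 6, 9] / [3] / [7];  Q = [1, 3, 4] / [2, 5, 6] / [7] / [8]
  Insert 5 (step 9): P = [1, 4, 5] / [2, 6, 8] / [3, 9] / [7];  Q = [1, 3, 4] / [2, 5, 6] / [7, 9] / [8]
Final shape: (3, 3, 2, 1).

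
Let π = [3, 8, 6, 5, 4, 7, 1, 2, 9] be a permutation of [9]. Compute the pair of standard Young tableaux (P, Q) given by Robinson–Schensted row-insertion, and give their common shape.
P = [1, 2, 7, 9] / [3, 4] / [5] / [6] / [8];  Q = [1, 2, 6, 9] / [3, 8] / [4] / [5] / [7];  common shape = (4, 2, 1, 1, 1)

Row-insert the values π_1, π_2, … into P one at a time, bumping the leftmost entry strictly greater than the inserted value down to the next row. The recording tableau Q records, in position (i, j), the step at which that cell was added to P.
  Insert 3 (step 1): P = [3];  Q = [1]
  Insert 8 (step 2): P = [3, 8];  Q = [1, 2]
  Insert 6 (step 3): P = [3, 6] / [8];  Q = [1, 2] / [3]
  Insert 5 (step 4): P = [3, 5] / [6] / [8];  Q = [1, 2] / [3] / [4]
  Insert 4 (step 5): P = [3, 4] / [5] / [6] / [8];  Q = [1, 2] / [3] / [4] / [5]
  Insert 7 (step 6): P = [3, 4, 7] / [5] / [6] / [8];  Q = [1, 2, 6] / [3] / [4] / [5]
  Insert 1 (step 7): P = [1, 4, 7] / [3] / [5] / [6] / [8];  Q = [1, 2, 6] / [3] / [4] / [5] / [7]
  Insert 2 (step 8): P = [1, 2, 7] / [3, 4] / [5] / [6] / [8];  Q = [1, 2, 6] / [3, 8] / [4] / [5] / [7]
  Insert 9 (step 9): P = [1, 2, 7, 9] / [3, 4] / [5] / [6] / [8];  Q = [1, 2, 6, 9] / [3, 8] / [4] / [5] / [7]
Final shape: (4, 2, 1, 1, 1).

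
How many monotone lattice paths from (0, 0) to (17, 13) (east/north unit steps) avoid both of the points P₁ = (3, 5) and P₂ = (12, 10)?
Number of paths = 71918826

Inclusion–exclusion. Total paths: C(30, 17) = 119759850. Through P₁: C(8, 3)·C(22, 14) = 17907120. Through P₂: C(22, 12)·C(8, 5) = 36212176. Since P₁ is strictly southwest of P₂, a monotone path through both must visit P₁ then P₂; paths through both = C(8, 3)·C(14, 9)·C(8, 5) = 6278272. Avoid both = 119759850 − 17907120 − 36212176 + 6278272 = 71918826.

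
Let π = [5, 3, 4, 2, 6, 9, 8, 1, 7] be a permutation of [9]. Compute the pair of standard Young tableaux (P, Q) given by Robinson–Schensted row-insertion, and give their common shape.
P = [1, 4, 6, 7] / [2, 8] / [3, 9] / [5];  Q = [1, 3, 5, 6] / [2, 7] / [4, 9] / [8];  common shape = (4, 2, 2, 1)

Row-insert the values π_1, π_2, … into P one at a time, bumping the leftmost entry strictly greater than the inserted value down to the next row. The recording tableau Q records, in position (i, j), the step at which that cell was added to P.
  Insert 5 (step 1): P = [5];  Q = [1]
  Insert 3 (step 2): P = [3] / [5];  Q = [1] / [2]
  Insert 4 (step 3): P = [3, 4] / [5];  Q = [1, 3] / [2]
  Insert 2 (step 4): P = [2, 4] / [3] / [5];  Q = [1, 3] / [2] / [4]
  Insert 6 (step 5): P = [2, 4, 6] / [3] / [5];  Q = [1, 3, 5] / [2] / [4]
  Insert 9 (step 6): P = [2, 4, 6, 9] / [3] / [5];  Q = [1, 3, 5, 6] / [2] / [4]
  Insert 8 (step 7): P = [2, 4, 6, 8] / [3, 9] / [5];  Q = [1, 3, 5, 6] / [2, 7] / [4]
  Insert 1 (step 8): P = [1, 4, 6, 8] / [2, 9] / [3] / [5];  Q = [1, 3, 5, 6] / [2, 7] / [4] / [8]
  Insert 7 (step 9): P = [1, 4, 6, 7] / [2, 8] / [3, 9] / [5];  Q = [1, 3, 5, 6] / [2, 7] / [4, 9] / [8]
Final shape: (4, 2, 2, 1).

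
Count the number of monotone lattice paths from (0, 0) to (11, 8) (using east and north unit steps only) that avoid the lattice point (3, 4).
Number of paths = 58257

Total paths from (0, 0) to (11, 8): C(19, 11) = 75582. Paths through (3, 4): (paths (0, 0) → (3, 4)) × (paths (3, 4) → (11, 8)) = C(7, 3) · C(12, 8) = 35 · 495 = 17325. Avoidance count = 75582 − 17325 = 58257.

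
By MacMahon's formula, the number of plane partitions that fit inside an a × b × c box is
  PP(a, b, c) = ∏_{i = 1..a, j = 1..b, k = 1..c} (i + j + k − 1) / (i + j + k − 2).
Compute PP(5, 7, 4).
PP(5, 7, 4) = 868489479

Evaluate the triple product over i = 1..5, j = 1..7, k = 1..4. The factors are (2/1) · (3/2) · (4/3) · (5/4) · (3/2) · (4/3) · (5/4) · (6/5) · … (140 factors total). The numerators and denominators telescope so the product is an integer; carrying out the multiplication exactly gives PP(5, 7, 4) = 868489479.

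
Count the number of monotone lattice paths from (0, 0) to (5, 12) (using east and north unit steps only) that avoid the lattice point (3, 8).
Number of paths = 3713

Total paths from (0, 0) to (5, 12): C(17, 5) = 6188. Paths through (3, 8): (paths (0, 0) → (3, 8)) × (paths (3, 8) → (5, 12)) = C(11, 3) · C(6, 2) = 165 · 15 = 2475. Avoidance count = 6188 − 2475 = 3713.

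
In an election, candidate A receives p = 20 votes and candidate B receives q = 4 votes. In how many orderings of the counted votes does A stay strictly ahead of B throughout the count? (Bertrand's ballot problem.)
Strict-lead orderings = 7084

Total orderings of the 24 votes with 20 for A: C(24, 20) = 10626. By the Bertrand ballot formula (Cycle Lemma / reflection principle), the number of orderings in which A is strictly ahead of B throughout is (p − q)/(p + q) · C(p + q, p) = (20 − 4)/(20 + 4) · 10626 = 7084.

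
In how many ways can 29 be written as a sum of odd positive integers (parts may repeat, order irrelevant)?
p_odd(29) = 256

Enumerate partitions using only odd parts via the recurrence o(n, m) = o(n, m−2) + o(n−m, m) over odd m, starting from the largest odd part ≤ n. This gives p_odd(29) = 256. (Euler's theorem: equals the count of distinct-part partitions.)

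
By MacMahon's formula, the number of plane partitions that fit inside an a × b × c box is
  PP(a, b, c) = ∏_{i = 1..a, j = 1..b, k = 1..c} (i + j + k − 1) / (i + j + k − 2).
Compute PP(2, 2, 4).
PP(2, 2, 4) = 105

Evaluate the triple product over i = 1..2, j = 1..2, k = 1..4. The factors are (2/1) · (3/2) · (4/3) · (5/4) · (3/2) · (4/3) · (5/4) · (6/5) · … (16 factors total). The numerators and denominators telescope so the product is an integer; carrying out the multiplication exactly gives PP(2, 2, 4) = 105.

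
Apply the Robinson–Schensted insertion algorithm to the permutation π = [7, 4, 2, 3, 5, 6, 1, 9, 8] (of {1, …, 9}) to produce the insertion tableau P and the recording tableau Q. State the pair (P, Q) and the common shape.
P = [1, 3, 5, 6, 8] / [2, 9] / [4] / [7];  Q = [1, 4, 5, 6, 8] / [2, 9] / [3] / [7];  common shape = (5, 2, 1, 1)

Row-insert the values π_1, π_2, … into P one at a time, bumping the leftmost entry strictly greater than the inserted value down to the next row. The recording tableau Q records, in position (i, j), the step at which that cell was added to P.
  Insert 7 (step 1): P = [7];  Q = [1]
  Insert 4 (step 2): P = [4] / [7];  Q = [1] / [2]
  Insert 2 (step 3): P = [2] / [4] / [7];  Q = [1] / [2] / [3]
  Insert 3 (step 4): P = [2, 3] / [4] / [7];  Q = [1, 4] / [2] / [3]
  Insert 5 (step 5): P = [2, 3, 5] / [4] / [7];  Q = [1, 4, 5] / [2] / [3]
  Insert 6 (step 6): P = [2, 3, 5, 6] / [4] / [7];  Q = [1, 4, 5, 6] / [2] / [3]
  Insert 1 (step 7): P = [1, 3, 5, 6] / [2] / [4] / [7];  Q = [1, 4, 5, 6] / [2] / [3] / [7]
  Insert 9 (step 8): P = [1, 3, 5, 6, 9] / [2] / [4] / [7];  Q = [1, 4, 5, 6, 8] / [2] / [3] / [7]
  Insert 8 (step 9): P = [1, 3, 5, 6, 8] / [2, 9] / [4] / [7];  Q = [1, 4, 5, 6, 8] / [2, 9] / [3] / [7]
Final shape: (5, 2, 1, 1).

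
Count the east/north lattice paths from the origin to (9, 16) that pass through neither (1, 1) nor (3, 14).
Number of paths = 1049187

Inclusion–exclusion. Total paths: C(25, 9) = 2042975. Through P₁: C(2, 1)·C(23, 8) = 980628. Through P₂: C(17, 3)·C(8, 6) = 19040. Since P₁ is strictly southwest of P₂, a monotone path through both must visit P₁ then P₂; paths through both = C(2, 1)·C(15, 2)·C(8, 6) = 5880. Avoid both = 2042975 − 980628 − 19040 + 5880 = 1049187.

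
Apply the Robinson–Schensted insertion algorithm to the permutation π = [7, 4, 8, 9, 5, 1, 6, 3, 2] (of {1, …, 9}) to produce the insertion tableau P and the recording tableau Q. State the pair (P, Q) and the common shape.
P = [1, 2, 6] / [3, 5, 9] / [4, 8] / [7];  Q = [1, 3, 4] / [2, 5, 7] / [6, 8] / [9];  common shape = (3, 3, 2, 1)

Row-insert the values π_1, π_2, … into P one at a time, bumping the leftmost entry strictly greater than the inserted value down to the next row. The recording tableau Q records, in position (i, j), the step at which that cell was added to P.
  Insert 7 (step 1): P = [7];  Q = [1]
  Insert 4 (step 2): P = [4] / [7];  Q = [1] / [2]
  Insert 8 (step 3): P = [4, 8] / [7];  Q = [1, 3] / [2]
  Insert 9 (step 4): P = [4, 8, 9] / [7];  Q = [1, 3, 4] / [2]
  Insert 5 (step 5): P = [4, 5, 9] / [7, 8];  Q = [1, 3, 4] / [2, 5]
  Insert 1 (step 6): P = [1, 5, 9] / [4, 8] / [7];  Q = [1, 3, 4] / [2, 5] / [6]
  Insert 6 (step 7): P = [1, 5, 6] / [4, 8, 9] / [7];  Q = [1, 3, 4] / [2, 5, 7] / [6]
  Insert 3 (step 8): P = [1, 3, 6] / [4, 5, 9] / [7, 8];  Q = [1, 3, 4] / [2, 5, 7] / [6, 8]
  Insert 2 (step 9): P = [1, 2, 6] / [3, 5, 9] / [4, 8] / [7];  Q = [1, 3, 4] / [2, 5, 7] / [6, 8] / [9]
Final shape: (3, 3, 2, 1).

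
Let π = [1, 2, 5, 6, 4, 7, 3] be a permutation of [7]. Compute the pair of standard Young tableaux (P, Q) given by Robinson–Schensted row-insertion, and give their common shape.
P = [1, 2, 3, 6, 7] / [4] / [5];  Q = [1, 2, 3, 4, 6] / [5] / [7];  common shape = (5, 1, 1)

Row-insert the values π_1, π_2, … into P one at a time, bumping the leftmost entry strictly greater than the inserted value down to the next row. The recording tableau Q records, in position (i, j), the step at which that cell was added to P.
  Insert 1 (step 1): P = [1];  Q = [1]
  Insert 2 (step 2): P = [1, 2];  Q = [1, 2]
  Insert 5 (step 3): P = [1, 2, 5];  Q = [1, 2, 3]
  Insert 6 (step 4): P = [1, 2, 5, 6];  Q = [1, 2, 3, 4]
  Insert 4 (step 5): P = [1, 2, 4, 6] / [5];  Q = [1, 2, 3, 4] / [5]
  Insert 7 (step 6): P = [1, 2, 4, 6, 7] / [5];  Q = [1, 2, 3, 4, 6] / [5]
  Insert 3 (step 7): P = [1, 2, 3, 6, 7] / [4] / [5];  Q = [1, 2, 3, 4, 6] / [5] / [7]
Final shape: (5, 1, 1).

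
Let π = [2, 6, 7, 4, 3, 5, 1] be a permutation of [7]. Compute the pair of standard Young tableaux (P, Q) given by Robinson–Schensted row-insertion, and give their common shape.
P = [1, 3, 5] / [2, 7] / [4] / [6];  Q = [1, 2, 3] / [4, 6] / [5] / [7];  common shape = (3, 2, 1, 1)

Row-insert the values π_1, π_2, … into P one at a time, bumping the leftmost entry strictly greater than the inserted value down to the next row. The recording tableau Q records, in position (i, j), the step at which that cell was added to P.
  Insert 2 (step 1): P = [2];  Q = [1]
  Insert 6 (step 2): P = [2, 6];  Q = [1, 2]
  Insert 7 (step 3): P = [2, 6, 7];  Q = [1, 2, 3]
  Insert 4 (step 4): P = [2, 4, 7] / [6];  Q = [1, 2, 3] / [4]
  Insert 3 (step 5): P = [2, 3, 7] / [4] / [6];  Q = [1, 2, 3] / [4] / [5]
  Insert 5 (step 6): P = [2, 3, 5] / [4, 7] / [6];  Q = [1, 2, 3] / [4, 6] / [5]
  Insert 1 (step 7): P = [1, 3, 5] / [2, 7] / [4] / [6];  Q = [1, 2, 3] / [4, 6] / [5] / [7]
Final shape: (3, 2, 1, 1).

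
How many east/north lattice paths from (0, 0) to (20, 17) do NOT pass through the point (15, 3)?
Number of paths = 15895880262

Total paths from (0, 0) to (20, 17): C(37, 20) = 15905368710. Paths through (15, 3): (paths (0, 0) → (15, 3)) × (paths (15, 3) → (20, 17)) = C(18, 15) · C(19, 5) = 816 · 11628 = 9488448. Avoidance count = 15905368710 − 9488448 = 15895880262.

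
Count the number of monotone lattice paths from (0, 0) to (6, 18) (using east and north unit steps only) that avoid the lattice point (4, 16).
Number of paths = 105526

Total paths from (0, 0) to (6, 18): C(24, 6) = 134596. Paths through (4, 16): (paths (0, 0) → (4, 16)) × (paths (4, 16) → (6, 18)) = C(20, 4) · C(4, 2) = 4845 · 6 = 29070. Avoidance count = 134596 − 29070 = 105526.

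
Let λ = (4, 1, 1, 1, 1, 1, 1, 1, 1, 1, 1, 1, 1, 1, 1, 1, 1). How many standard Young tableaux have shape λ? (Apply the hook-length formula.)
# SYT of shape (4, 1, 1, 1, 1, 1, 1, 1, 1, 1, 1, 1, 1, 1, 1, 1, 1) = 969

Hook-length formula: f^λ = n! / Π hook(c), product over all cells c of the Young diagram. For λ = (4, 1, 1, 1, 1, 1, 1, 1, 1, 1, 1, 1, 1, 1, 1, 1, 1), n = 20 boxes. Hook lengths by row (left-to-right, top-to-bottom): [20, 3, 2, 1]; [16]; [15]; [14]; [13]; [12]; [11]; [10]; [9]; [8]; [7]; [6]; [5]; [4]; [3]; [2]; [1]. Product of hooks = 2510734786560000. So f^λ = 20! / 2510734786560000 = 2432902008176640000 / 2510734786560000 = 969.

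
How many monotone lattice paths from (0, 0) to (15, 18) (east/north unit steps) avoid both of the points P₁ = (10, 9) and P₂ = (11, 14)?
Number of paths = 578998324

Inclusion–exclusion. Total paths: C(33, 15) = 1037158320. Through P₁: C(19, 10)·C(14, 5) = 184940756. Through P₂: C(25, 11)·C(8, 4) = 312018000. Since P₁ is strictly southwest of P₂, a monotone path through both must visit P₁ then P₂; paths through both = C(19, 10)·C(6, 1)·C(8, 4) = 38798760. Avoid both = 1037158320 − 184940756 − 312018000 + 38798760 = 578998324.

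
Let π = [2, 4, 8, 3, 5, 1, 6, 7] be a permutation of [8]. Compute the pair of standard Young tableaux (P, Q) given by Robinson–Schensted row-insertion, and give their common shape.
P = [1, 3, 5, 6, 7] / [2, 8] / [4];  Q = [1, 2, 3, 7, 8] / [4, 5] / [6];  common shape = (5, 2, 1)

Row-insert the values π_1, π_2, … into P one at a time, bumping the leftmost entry strictly greater than the inserted value down to the next row. The recording tableau Q records, in position (i, j), the step at which that cell was added to P.
  Insert 2 (step 1): P = [2];  Q = [1]
  Insert 4 (step 2): P = [2, 4];  Q = [1, 2]
  Insert 8 (step 3): P = [2, 4, 8];  Q = [1, 2, 3]
  Insert 3 (step 4): P = [2, 3, 8] / [4];  Q = [1, 2, 3] / [4]
  Insert 5 (step 5): P = [2, 3, 5] / [4, 8];  Q = [1, 2, 3] / [4, 5]
  Insert 1 (step 6): P = [1, 3, 5] / [2, 8] / [4];  Q = [1, 2, 3] / [4, 5] / [6]
  Insert 6 (step 7): P = [1, 3, 5, 6] / [2, 8] / [4];  Q = [1, 2, 3, 7] / [4, 5] / [6]
  Insert 7 (step 8): P = [1, 3, 5, 6, 7] / [2, 8] / [4];  Q = [1, 2, 3, 7, 8] / [4, 5] / [6]
Final shape: (5, 2, 1).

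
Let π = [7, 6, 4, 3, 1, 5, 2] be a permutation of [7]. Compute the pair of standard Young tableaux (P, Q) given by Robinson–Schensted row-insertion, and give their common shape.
P = [1, 2] / [3, 5] / [4] / [6] / [7];  Q = [1, 6] / [2, 7] / [3] / [4] / [5];  common shape = (2, 2, 1, 1, 1)

Row-insert the values π_1, π_2, … into P one at a time, bumping the leftmost entry strictly greater than the inserted value down to the next row. The recording tableau Q records, in position (i, j), the step at which that cell was added to P.
  Insert 7 (step 1): P = [7];  Q = [1]
  Insert 6 (step 2): P = [6] / [7];  Q = [1] / [2]
  Insert 4 (step 3): P = [4] / [6] / [7];  Q = [1] / [2] / [3]
  Insert 3 (step 4): P = [3] / [4] / [6] / [7];  Q = [1] / [2] / [3] / [4]
  Insert 1 (step 5): P = [1] / [3] / [4] / [6] / [7];  Q = [1] / [2] / [3] / [4] / [5]
  Insert 5 (step 6): P = [1, 5] / [3] / [4] / [6] / [7];  Q = [1, 6] / [2] / [3] / [4] / [5]
  Insert 2 (step 7): P = [1, 2] / [3, 5] / [4] / [6] / [7];  Q = [1, 6] / [2, 7] / [3] / [4] / [5]
Final shape: (2, 2, 1, 1, 1).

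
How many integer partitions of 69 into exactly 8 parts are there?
p(69, 8 parts) = 89162

Partitions of n into exactly k parts are in bijection with partitions of n − k into at most k parts (subtract 1 from each part). So p(69, exactly 8) = p(61, parts ≤ 8). Computing via the recurrence p(m, j) = p(m, j−1) + p(m−j, j) gives 89162.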